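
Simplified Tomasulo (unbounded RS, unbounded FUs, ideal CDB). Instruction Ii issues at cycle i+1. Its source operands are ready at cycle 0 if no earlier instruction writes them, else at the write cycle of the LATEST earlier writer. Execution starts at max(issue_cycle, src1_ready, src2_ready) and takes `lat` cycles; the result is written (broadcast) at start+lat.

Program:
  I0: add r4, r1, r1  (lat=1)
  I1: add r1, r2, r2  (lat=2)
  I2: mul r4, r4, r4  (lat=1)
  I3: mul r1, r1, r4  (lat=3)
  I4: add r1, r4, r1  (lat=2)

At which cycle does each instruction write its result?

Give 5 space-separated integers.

Answer: 2 4 4 7 9

Derivation:
I0 add r4: issue@1 deps=(None,None) exec_start@1 write@2
I1 add r1: issue@2 deps=(None,None) exec_start@2 write@4
I2 mul r4: issue@3 deps=(0,0) exec_start@3 write@4
I3 mul r1: issue@4 deps=(1,2) exec_start@4 write@7
I4 add r1: issue@5 deps=(2,3) exec_start@7 write@9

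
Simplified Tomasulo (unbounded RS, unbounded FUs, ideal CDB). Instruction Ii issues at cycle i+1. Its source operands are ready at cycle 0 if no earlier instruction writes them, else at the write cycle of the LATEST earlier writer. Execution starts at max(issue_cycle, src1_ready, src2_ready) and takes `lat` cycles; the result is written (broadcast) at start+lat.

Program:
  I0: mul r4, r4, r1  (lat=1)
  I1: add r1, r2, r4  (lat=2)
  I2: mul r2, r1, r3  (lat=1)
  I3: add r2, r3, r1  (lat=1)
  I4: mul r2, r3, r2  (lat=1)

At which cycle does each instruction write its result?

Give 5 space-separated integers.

Answer: 2 4 5 5 6

Derivation:
I0 mul r4: issue@1 deps=(None,None) exec_start@1 write@2
I1 add r1: issue@2 deps=(None,0) exec_start@2 write@4
I2 mul r2: issue@3 deps=(1,None) exec_start@4 write@5
I3 add r2: issue@4 deps=(None,1) exec_start@4 write@5
I4 mul r2: issue@5 deps=(None,3) exec_start@5 write@6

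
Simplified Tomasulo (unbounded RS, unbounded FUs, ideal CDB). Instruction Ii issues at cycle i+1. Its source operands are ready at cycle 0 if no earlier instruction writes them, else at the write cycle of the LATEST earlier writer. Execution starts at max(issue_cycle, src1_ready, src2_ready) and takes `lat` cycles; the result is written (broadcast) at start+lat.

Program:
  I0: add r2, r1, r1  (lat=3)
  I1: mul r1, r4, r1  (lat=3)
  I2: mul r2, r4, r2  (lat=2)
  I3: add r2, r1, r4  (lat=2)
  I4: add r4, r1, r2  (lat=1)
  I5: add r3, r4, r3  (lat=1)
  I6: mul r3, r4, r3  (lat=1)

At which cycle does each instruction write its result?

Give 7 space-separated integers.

Answer: 4 5 6 7 8 9 10

Derivation:
I0 add r2: issue@1 deps=(None,None) exec_start@1 write@4
I1 mul r1: issue@2 deps=(None,None) exec_start@2 write@5
I2 mul r2: issue@3 deps=(None,0) exec_start@4 write@6
I3 add r2: issue@4 deps=(1,None) exec_start@5 write@7
I4 add r4: issue@5 deps=(1,3) exec_start@7 write@8
I5 add r3: issue@6 deps=(4,None) exec_start@8 write@9
I6 mul r3: issue@7 deps=(4,5) exec_start@9 write@10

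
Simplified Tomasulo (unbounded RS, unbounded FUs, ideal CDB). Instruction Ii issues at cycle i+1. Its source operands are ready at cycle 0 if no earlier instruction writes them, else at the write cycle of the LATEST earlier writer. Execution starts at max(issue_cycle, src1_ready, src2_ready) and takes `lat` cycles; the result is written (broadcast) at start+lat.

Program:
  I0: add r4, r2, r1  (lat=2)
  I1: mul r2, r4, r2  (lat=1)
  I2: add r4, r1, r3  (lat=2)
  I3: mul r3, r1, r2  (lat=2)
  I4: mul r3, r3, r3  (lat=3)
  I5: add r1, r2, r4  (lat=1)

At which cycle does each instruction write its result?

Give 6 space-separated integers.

I0 add r4: issue@1 deps=(None,None) exec_start@1 write@3
I1 mul r2: issue@2 deps=(0,None) exec_start@3 write@4
I2 add r4: issue@3 deps=(None,None) exec_start@3 write@5
I3 mul r3: issue@4 deps=(None,1) exec_start@4 write@6
I4 mul r3: issue@5 deps=(3,3) exec_start@6 write@9
I5 add r1: issue@6 deps=(1,2) exec_start@6 write@7

Answer: 3 4 5 6 9 7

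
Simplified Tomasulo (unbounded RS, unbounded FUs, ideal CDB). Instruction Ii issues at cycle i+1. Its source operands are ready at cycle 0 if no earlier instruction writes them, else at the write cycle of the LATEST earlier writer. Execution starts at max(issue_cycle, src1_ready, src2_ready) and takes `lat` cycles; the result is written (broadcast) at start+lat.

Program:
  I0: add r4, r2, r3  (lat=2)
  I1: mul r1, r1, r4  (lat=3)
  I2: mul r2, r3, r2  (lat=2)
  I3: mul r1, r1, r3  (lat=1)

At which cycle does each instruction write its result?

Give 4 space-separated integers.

I0 add r4: issue@1 deps=(None,None) exec_start@1 write@3
I1 mul r1: issue@2 deps=(None,0) exec_start@3 write@6
I2 mul r2: issue@3 deps=(None,None) exec_start@3 write@5
I3 mul r1: issue@4 deps=(1,None) exec_start@6 write@7

Answer: 3 6 5 7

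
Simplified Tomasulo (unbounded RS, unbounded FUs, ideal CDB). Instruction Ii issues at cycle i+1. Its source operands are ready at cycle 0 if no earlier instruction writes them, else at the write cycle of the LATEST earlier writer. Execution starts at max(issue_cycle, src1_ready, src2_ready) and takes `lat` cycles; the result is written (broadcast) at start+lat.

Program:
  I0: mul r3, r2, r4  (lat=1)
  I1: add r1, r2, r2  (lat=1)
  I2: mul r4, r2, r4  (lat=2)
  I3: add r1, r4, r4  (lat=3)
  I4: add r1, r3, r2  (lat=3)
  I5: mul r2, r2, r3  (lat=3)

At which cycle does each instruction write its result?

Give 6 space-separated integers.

Answer: 2 3 5 8 8 9

Derivation:
I0 mul r3: issue@1 deps=(None,None) exec_start@1 write@2
I1 add r1: issue@2 deps=(None,None) exec_start@2 write@3
I2 mul r4: issue@3 deps=(None,None) exec_start@3 write@5
I3 add r1: issue@4 deps=(2,2) exec_start@5 write@8
I4 add r1: issue@5 deps=(0,None) exec_start@5 write@8
I5 mul r2: issue@6 deps=(None,0) exec_start@6 write@9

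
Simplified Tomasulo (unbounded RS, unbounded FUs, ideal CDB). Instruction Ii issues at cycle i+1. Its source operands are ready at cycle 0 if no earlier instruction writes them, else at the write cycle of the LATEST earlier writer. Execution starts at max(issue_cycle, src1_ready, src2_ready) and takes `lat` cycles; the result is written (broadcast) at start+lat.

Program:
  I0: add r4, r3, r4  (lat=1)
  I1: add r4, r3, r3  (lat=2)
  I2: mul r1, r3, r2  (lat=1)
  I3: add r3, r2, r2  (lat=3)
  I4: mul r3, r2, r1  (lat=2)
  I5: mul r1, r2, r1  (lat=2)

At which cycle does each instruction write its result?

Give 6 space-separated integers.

I0 add r4: issue@1 deps=(None,None) exec_start@1 write@2
I1 add r4: issue@2 deps=(None,None) exec_start@2 write@4
I2 mul r1: issue@3 deps=(None,None) exec_start@3 write@4
I3 add r3: issue@4 deps=(None,None) exec_start@4 write@7
I4 mul r3: issue@5 deps=(None,2) exec_start@5 write@7
I5 mul r1: issue@6 deps=(None,2) exec_start@6 write@8

Answer: 2 4 4 7 7 8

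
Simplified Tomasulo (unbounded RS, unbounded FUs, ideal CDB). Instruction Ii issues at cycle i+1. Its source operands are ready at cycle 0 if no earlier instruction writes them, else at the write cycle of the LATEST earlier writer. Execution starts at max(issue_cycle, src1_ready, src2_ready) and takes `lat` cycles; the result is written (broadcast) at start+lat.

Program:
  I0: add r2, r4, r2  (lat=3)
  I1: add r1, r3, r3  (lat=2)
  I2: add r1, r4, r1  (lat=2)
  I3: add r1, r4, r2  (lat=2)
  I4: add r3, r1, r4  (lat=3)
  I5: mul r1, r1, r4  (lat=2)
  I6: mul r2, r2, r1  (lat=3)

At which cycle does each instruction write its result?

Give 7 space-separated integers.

I0 add r2: issue@1 deps=(None,None) exec_start@1 write@4
I1 add r1: issue@2 deps=(None,None) exec_start@2 write@4
I2 add r1: issue@3 deps=(None,1) exec_start@4 write@6
I3 add r1: issue@4 deps=(None,0) exec_start@4 write@6
I4 add r3: issue@5 deps=(3,None) exec_start@6 write@9
I5 mul r1: issue@6 deps=(3,None) exec_start@6 write@8
I6 mul r2: issue@7 deps=(0,5) exec_start@8 write@11

Answer: 4 4 6 6 9 8 11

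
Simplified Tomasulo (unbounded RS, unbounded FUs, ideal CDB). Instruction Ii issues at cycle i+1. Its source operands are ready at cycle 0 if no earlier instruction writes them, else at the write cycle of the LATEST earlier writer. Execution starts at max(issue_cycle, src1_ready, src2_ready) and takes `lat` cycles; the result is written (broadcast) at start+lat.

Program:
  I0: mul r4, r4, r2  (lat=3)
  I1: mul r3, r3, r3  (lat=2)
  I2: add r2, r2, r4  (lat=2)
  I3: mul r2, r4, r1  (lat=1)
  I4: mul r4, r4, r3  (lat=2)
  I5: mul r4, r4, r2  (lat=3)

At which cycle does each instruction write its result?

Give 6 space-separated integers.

I0 mul r4: issue@1 deps=(None,None) exec_start@1 write@4
I1 mul r3: issue@2 deps=(None,None) exec_start@2 write@4
I2 add r2: issue@3 deps=(None,0) exec_start@4 write@6
I3 mul r2: issue@4 deps=(0,None) exec_start@4 write@5
I4 mul r4: issue@5 deps=(0,1) exec_start@5 write@7
I5 mul r4: issue@6 deps=(4,3) exec_start@7 write@10

Answer: 4 4 6 5 7 10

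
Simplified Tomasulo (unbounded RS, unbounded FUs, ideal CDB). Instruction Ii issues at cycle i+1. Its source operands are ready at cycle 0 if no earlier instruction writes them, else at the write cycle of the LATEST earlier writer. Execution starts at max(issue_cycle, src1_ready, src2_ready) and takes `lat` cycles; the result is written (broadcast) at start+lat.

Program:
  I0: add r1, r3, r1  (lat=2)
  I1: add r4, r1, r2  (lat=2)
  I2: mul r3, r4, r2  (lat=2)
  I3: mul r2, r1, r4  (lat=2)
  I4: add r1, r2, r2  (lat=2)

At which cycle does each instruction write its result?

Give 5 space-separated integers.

I0 add r1: issue@1 deps=(None,None) exec_start@1 write@3
I1 add r4: issue@2 deps=(0,None) exec_start@3 write@5
I2 mul r3: issue@3 deps=(1,None) exec_start@5 write@7
I3 mul r2: issue@4 deps=(0,1) exec_start@5 write@7
I4 add r1: issue@5 deps=(3,3) exec_start@7 write@9

Answer: 3 5 7 7 9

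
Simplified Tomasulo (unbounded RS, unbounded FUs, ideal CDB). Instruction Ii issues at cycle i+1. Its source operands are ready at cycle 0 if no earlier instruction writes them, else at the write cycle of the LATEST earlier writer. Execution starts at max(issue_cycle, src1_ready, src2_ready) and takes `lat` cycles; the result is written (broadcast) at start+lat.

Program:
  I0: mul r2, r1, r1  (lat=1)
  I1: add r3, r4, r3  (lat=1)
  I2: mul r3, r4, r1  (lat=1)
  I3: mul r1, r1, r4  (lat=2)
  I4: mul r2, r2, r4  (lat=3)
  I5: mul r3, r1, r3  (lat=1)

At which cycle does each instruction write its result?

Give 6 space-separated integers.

Answer: 2 3 4 6 8 7

Derivation:
I0 mul r2: issue@1 deps=(None,None) exec_start@1 write@2
I1 add r3: issue@2 deps=(None,None) exec_start@2 write@3
I2 mul r3: issue@3 deps=(None,None) exec_start@3 write@4
I3 mul r1: issue@4 deps=(None,None) exec_start@4 write@6
I4 mul r2: issue@5 deps=(0,None) exec_start@5 write@8
I5 mul r3: issue@6 deps=(3,2) exec_start@6 write@7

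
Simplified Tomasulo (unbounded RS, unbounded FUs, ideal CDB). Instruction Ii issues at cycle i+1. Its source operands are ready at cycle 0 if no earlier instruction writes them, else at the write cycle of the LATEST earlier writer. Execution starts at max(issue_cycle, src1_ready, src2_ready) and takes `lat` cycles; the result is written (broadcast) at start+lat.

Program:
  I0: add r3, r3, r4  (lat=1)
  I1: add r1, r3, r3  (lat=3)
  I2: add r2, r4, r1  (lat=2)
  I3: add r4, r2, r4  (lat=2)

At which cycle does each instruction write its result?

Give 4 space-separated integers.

Answer: 2 5 7 9

Derivation:
I0 add r3: issue@1 deps=(None,None) exec_start@1 write@2
I1 add r1: issue@2 deps=(0,0) exec_start@2 write@5
I2 add r2: issue@3 deps=(None,1) exec_start@5 write@7
I3 add r4: issue@4 deps=(2,None) exec_start@7 write@9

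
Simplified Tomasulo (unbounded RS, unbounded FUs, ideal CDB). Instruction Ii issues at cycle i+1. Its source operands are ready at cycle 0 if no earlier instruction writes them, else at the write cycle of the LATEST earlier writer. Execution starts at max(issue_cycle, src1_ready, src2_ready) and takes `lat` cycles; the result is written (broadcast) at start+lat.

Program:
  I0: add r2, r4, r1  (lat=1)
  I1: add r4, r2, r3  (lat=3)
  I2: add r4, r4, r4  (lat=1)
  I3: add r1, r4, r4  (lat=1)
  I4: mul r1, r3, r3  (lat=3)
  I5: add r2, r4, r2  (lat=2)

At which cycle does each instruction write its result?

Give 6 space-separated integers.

I0 add r2: issue@1 deps=(None,None) exec_start@1 write@2
I1 add r4: issue@2 deps=(0,None) exec_start@2 write@5
I2 add r4: issue@3 deps=(1,1) exec_start@5 write@6
I3 add r1: issue@4 deps=(2,2) exec_start@6 write@7
I4 mul r1: issue@5 deps=(None,None) exec_start@5 write@8
I5 add r2: issue@6 deps=(2,0) exec_start@6 write@8

Answer: 2 5 6 7 8 8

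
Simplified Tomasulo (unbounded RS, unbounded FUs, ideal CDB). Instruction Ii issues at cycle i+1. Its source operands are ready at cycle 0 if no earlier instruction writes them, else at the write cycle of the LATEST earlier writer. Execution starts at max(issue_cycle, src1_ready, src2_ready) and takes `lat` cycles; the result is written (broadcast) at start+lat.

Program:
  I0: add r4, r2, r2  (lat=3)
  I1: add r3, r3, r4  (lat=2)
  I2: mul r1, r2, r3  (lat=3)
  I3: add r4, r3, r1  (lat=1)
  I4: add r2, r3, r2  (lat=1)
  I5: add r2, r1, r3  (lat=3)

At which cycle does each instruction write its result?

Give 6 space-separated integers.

Answer: 4 6 9 10 7 12

Derivation:
I0 add r4: issue@1 deps=(None,None) exec_start@1 write@4
I1 add r3: issue@2 deps=(None,0) exec_start@4 write@6
I2 mul r1: issue@3 deps=(None,1) exec_start@6 write@9
I3 add r4: issue@4 deps=(1,2) exec_start@9 write@10
I4 add r2: issue@5 deps=(1,None) exec_start@6 write@7
I5 add r2: issue@6 deps=(2,1) exec_start@9 write@12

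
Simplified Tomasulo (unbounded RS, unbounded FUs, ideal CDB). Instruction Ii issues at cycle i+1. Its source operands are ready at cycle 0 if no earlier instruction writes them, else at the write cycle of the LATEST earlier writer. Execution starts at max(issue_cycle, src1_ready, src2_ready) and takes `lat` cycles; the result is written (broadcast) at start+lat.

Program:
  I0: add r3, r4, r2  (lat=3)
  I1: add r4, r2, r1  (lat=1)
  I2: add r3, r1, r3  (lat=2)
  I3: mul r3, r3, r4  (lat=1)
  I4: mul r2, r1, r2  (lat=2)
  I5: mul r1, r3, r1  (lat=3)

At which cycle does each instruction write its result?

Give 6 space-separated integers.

Answer: 4 3 6 7 7 10

Derivation:
I0 add r3: issue@1 deps=(None,None) exec_start@1 write@4
I1 add r4: issue@2 deps=(None,None) exec_start@2 write@3
I2 add r3: issue@3 deps=(None,0) exec_start@4 write@6
I3 mul r3: issue@4 deps=(2,1) exec_start@6 write@7
I4 mul r2: issue@5 deps=(None,None) exec_start@5 write@7
I5 mul r1: issue@6 deps=(3,None) exec_start@7 write@10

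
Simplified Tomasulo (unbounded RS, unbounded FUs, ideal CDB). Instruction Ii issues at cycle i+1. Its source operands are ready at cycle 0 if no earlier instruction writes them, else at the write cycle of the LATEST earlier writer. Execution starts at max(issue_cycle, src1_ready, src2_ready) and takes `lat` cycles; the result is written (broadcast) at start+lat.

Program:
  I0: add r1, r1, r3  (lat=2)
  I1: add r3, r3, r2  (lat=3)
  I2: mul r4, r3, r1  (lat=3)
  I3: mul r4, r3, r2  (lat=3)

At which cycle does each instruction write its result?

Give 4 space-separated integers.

Answer: 3 5 8 8

Derivation:
I0 add r1: issue@1 deps=(None,None) exec_start@1 write@3
I1 add r3: issue@2 deps=(None,None) exec_start@2 write@5
I2 mul r4: issue@3 deps=(1,0) exec_start@5 write@8
I3 mul r4: issue@4 deps=(1,None) exec_start@5 write@8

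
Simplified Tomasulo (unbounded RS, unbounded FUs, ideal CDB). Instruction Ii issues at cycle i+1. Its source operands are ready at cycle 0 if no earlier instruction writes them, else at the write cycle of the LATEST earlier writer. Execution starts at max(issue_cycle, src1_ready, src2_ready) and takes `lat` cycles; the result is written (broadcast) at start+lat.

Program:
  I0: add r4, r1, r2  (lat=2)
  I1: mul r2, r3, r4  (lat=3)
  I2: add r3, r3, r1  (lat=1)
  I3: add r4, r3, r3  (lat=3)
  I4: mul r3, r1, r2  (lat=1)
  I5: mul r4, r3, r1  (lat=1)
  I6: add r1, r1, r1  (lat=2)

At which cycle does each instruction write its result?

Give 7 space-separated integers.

Answer: 3 6 4 7 7 8 9

Derivation:
I0 add r4: issue@1 deps=(None,None) exec_start@1 write@3
I1 mul r2: issue@2 deps=(None,0) exec_start@3 write@6
I2 add r3: issue@3 deps=(None,None) exec_start@3 write@4
I3 add r4: issue@4 deps=(2,2) exec_start@4 write@7
I4 mul r3: issue@5 deps=(None,1) exec_start@6 write@7
I5 mul r4: issue@6 deps=(4,None) exec_start@7 write@8
I6 add r1: issue@7 deps=(None,None) exec_start@7 write@9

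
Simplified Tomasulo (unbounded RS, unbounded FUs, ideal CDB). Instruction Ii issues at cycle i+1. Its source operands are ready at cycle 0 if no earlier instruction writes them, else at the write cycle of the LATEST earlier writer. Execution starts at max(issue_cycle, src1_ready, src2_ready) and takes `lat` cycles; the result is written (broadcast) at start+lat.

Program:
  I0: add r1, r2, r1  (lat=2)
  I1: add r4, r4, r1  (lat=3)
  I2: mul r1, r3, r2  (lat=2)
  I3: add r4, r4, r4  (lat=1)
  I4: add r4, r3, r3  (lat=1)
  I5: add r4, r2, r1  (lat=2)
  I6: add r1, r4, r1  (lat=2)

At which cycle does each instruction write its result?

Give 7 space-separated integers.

I0 add r1: issue@1 deps=(None,None) exec_start@1 write@3
I1 add r4: issue@2 deps=(None,0) exec_start@3 write@6
I2 mul r1: issue@3 deps=(None,None) exec_start@3 write@5
I3 add r4: issue@4 deps=(1,1) exec_start@6 write@7
I4 add r4: issue@5 deps=(None,None) exec_start@5 write@6
I5 add r4: issue@6 deps=(None,2) exec_start@6 write@8
I6 add r1: issue@7 deps=(5,2) exec_start@8 write@10

Answer: 3 6 5 7 6 8 10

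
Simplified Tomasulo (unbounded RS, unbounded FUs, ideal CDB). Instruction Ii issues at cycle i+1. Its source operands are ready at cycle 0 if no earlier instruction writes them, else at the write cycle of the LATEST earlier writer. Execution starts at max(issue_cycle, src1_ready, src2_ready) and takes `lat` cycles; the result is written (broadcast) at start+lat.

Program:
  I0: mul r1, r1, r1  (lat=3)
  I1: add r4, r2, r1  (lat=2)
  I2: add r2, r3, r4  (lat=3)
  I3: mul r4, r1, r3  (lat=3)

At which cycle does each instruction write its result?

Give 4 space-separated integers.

Answer: 4 6 9 7

Derivation:
I0 mul r1: issue@1 deps=(None,None) exec_start@1 write@4
I1 add r4: issue@2 deps=(None,0) exec_start@4 write@6
I2 add r2: issue@3 deps=(None,1) exec_start@6 write@9
I3 mul r4: issue@4 deps=(0,None) exec_start@4 write@7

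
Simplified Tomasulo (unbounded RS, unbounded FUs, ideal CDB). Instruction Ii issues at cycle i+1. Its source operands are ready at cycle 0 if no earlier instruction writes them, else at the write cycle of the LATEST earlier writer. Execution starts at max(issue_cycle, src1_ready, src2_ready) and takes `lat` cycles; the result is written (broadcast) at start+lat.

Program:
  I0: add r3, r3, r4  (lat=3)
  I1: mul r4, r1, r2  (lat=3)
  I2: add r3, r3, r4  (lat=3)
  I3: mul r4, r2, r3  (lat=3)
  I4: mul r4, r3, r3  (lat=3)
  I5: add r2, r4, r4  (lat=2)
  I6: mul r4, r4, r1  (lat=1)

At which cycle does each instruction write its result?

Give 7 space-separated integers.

I0 add r3: issue@1 deps=(None,None) exec_start@1 write@4
I1 mul r4: issue@2 deps=(None,None) exec_start@2 write@5
I2 add r3: issue@3 deps=(0,1) exec_start@5 write@8
I3 mul r4: issue@4 deps=(None,2) exec_start@8 write@11
I4 mul r4: issue@5 deps=(2,2) exec_start@8 write@11
I5 add r2: issue@6 deps=(4,4) exec_start@11 write@13
I6 mul r4: issue@7 deps=(4,None) exec_start@11 write@12

Answer: 4 5 8 11 11 13 12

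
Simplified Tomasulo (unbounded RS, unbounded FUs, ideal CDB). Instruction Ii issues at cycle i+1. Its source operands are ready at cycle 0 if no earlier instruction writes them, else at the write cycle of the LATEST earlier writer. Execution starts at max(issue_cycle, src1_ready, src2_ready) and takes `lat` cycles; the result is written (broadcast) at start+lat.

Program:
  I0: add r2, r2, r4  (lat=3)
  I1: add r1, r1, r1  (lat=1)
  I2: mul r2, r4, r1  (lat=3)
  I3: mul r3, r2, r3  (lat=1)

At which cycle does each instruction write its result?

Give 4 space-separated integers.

Answer: 4 3 6 7

Derivation:
I0 add r2: issue@1 deps=(None,None) exec_start@1 write@4
I1 add r1: issue@2 deps=(None,None) exec_start@2 write@3
I2 mul r2: issue@3 deps=(None,1) exec_start@3 write@6
I3 mul r3: issue@4 deps=(2,None) exec_start@6 write@7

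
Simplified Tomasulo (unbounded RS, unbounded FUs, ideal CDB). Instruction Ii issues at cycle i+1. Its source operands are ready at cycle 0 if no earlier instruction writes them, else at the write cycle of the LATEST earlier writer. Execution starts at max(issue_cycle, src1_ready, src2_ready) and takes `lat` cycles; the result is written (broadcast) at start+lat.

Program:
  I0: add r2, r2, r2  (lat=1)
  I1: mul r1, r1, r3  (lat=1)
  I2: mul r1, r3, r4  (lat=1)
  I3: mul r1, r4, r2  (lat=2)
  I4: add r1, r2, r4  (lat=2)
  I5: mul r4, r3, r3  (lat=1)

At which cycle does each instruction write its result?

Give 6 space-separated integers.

I0 add r2: issue@1 deps=(None,None) exec_start@1 write@2
I1 mul r1: issue@2 deps=(None,None) exec_start@2 write@3
I2 mul r1: issue@3 deps=(None,None) exec_start@3 write@4
I3 mul r1: issue@4 deps=(None,0) exec_start@4 write@6
I4 add r1: issue@5 deps=(0,None) exec_start@5 write@7
I5 mul r4: issue@6 deps=(None,None) exec_start@6 write@7

Answer: 2 3 4 6 7 7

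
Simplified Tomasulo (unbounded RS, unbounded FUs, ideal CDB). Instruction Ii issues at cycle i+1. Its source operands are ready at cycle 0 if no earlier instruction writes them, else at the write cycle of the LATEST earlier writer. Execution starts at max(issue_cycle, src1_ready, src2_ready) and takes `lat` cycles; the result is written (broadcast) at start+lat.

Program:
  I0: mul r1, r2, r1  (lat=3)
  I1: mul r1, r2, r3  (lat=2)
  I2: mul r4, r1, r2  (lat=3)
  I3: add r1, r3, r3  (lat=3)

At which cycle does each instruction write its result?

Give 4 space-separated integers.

I0 mul r1: issue@1 deps=(None,None) exec_start@1 write@4
I1 mul r1: issue@2 deps=(None,None) exec_start@2 write@4
I2 mul r4: issue@3 deps=(1,None) exec_start@4 write@7
I3 add r1: issue@4 deps=(None,None) exec_start@4 write@7

Answer: 4 4 7 7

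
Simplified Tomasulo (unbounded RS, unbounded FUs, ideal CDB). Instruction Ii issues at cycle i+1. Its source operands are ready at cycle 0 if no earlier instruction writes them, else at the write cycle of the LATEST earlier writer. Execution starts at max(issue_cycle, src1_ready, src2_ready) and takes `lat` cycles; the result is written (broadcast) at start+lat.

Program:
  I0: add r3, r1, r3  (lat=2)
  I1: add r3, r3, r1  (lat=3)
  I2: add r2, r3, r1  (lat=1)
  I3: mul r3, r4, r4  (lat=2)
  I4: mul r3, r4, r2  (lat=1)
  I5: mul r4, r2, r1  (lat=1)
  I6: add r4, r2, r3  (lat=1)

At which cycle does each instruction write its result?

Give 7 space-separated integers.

I0 add r3: issue@1 deps=(None,None) exec_start@1 write@3
I1 add r3: issue@2 deps=(0,None) exec_start@3 write@6
I2 add r2: issue@3 deps=(1,None) exec_start@6 write@7
I3 mul r3: issue@4 deps=(None,None) exec_start@4 write@6
I4 mul r3: issue@5 deps=(None,2) exec_start@7 write@8
I5 mul r4: issue@6 deps=(2,None) exec_start@7 write@8
I6 add r4: issue@7 deps=(2,4) exec_start@8 write@9

Answer: 3 6 7 6 8 8 9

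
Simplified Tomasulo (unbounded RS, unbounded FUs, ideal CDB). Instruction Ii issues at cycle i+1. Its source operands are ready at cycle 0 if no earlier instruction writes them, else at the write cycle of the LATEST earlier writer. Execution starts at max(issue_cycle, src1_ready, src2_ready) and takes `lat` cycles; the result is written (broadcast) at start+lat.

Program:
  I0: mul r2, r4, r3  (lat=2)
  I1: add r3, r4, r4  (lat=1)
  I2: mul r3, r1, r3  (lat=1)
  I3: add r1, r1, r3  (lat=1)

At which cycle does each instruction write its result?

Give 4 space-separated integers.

I0 mul r2: issue@1 deps=(None,None) exec_start@1 write@3
I1 add r3: issue@2 deps=(None,None) exec_start@2 write@3
I2 mul r3: issue@3 deps=(None,1) exec_start@3 write@4
I3 add r1: issue@4 deps=(None,2) exec_start@4 write@5

Answer: 3 3 4 5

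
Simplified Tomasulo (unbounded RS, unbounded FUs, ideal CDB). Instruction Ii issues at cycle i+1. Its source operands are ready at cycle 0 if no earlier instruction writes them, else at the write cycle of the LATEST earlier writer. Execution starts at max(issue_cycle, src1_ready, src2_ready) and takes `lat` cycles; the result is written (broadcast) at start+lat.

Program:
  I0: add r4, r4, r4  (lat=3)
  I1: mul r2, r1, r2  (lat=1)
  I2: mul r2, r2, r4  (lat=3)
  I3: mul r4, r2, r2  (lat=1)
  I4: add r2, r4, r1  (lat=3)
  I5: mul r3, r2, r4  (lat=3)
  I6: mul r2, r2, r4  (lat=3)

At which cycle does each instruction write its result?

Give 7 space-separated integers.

Answer: 4 3 7 8 11 14 14

Derivation:
I0 add r4: issue@1 deps=(None,None) exec_start@1 write@4
I1 mul r2: issue@2 deps=(None,None) exec_start@2 write@3
I2 mul r2: issue@3 deps=(1,0) exec_start@4 write@7
I3 mul r4: issue@4 deps=(2,2) exec_start@7 write@8
I4 add r2: issue@5 deps=(3,None) exec_start@8 write@11
I5 mul r3: issue@6 deps=(4,3) exec_start@11 write@14
I6 mul r2: issue@7 deps=(4,3) exec_start@11 write@14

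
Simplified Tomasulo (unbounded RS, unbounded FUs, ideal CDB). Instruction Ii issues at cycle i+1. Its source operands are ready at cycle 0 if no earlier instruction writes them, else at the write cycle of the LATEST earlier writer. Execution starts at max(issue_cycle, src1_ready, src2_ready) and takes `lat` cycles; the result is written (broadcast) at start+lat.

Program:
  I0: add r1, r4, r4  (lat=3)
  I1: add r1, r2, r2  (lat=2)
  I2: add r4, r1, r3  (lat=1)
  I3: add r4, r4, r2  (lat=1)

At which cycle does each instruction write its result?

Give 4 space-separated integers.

Answer: 4 4 5 6

Derivation:
I0 add r1: issue@1 deps=(None,None) exec_start@1 write@4
I1 add r1: issue@2 deps=(None,None) exec_start@2 write@4
I2 add r4: issue@3 deps=(1,None) exec_start@4 write@5
I3 add r4: issue@4 deps=(2,None) exec_start@5 write@6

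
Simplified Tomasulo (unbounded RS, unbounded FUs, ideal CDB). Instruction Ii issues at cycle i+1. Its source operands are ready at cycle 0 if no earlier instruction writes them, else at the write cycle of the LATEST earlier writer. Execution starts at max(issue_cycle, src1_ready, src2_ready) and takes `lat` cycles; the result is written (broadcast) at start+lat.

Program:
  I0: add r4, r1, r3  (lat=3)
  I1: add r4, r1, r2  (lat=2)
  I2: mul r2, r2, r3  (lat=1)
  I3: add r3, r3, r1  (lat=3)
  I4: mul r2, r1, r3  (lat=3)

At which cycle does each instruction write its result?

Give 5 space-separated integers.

I0 add r4: issue@1 deps=(None,None) exec_start@1 write@4
I1 add r4: issue@2 deps=(None,None) exec_start@2 write@4
I2 mul r2: issue@3 deps=(None,None) exec_start@3 write@4
I3 add r3: issue@4 deps=(None,None) exec_start@4 write@7
I4 mul r2: issue@5 deps=(None,3) exec_start@7 write@10

Answer: 4 4 4 7 10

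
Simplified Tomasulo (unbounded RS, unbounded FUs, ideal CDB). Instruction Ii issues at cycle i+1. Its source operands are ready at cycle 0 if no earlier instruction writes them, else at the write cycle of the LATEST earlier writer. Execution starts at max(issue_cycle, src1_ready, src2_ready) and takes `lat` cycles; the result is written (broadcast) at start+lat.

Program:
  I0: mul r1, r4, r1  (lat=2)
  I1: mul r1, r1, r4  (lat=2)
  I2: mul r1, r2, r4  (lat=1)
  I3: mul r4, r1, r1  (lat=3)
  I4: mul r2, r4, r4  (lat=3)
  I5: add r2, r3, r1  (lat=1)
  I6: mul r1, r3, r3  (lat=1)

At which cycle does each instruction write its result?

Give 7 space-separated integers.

I0 mul r1: issue@1 deps=(None,None) exec_start@1 write@3
I1 mul r1: issue@2 deps=(0,None) exec_start@3 write@5
I2 mul r1: issue@3 deps=(None,None) exec_start@3 write@4
I3 mul r4: issue@4 deps=(2,2) exec_start@4 write@7
I4 mul r2: issue@5 deps=(3,3) exec_start@7 write@10
I5 add r2: issue@6 deps=(None,2) exec_start@6 write@7
I6 mul r1: issue@7 deps=(None,None) exec_start@7 write@8

Answer: 3 5 4 7 10 7 8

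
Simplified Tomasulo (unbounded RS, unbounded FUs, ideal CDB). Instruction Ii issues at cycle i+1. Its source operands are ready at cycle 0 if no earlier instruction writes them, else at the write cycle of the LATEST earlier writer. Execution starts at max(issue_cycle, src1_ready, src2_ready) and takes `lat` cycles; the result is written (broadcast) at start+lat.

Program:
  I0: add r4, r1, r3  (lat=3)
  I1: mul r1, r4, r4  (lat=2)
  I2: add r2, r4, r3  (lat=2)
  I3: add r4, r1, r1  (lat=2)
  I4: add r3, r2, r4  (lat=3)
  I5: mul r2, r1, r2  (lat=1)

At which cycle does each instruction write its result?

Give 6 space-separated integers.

Answer: 4 6 6 8 11 7

Derivation:
I0 add r4: issue@1 deps=(None,None) exec_start@1 write@4
I1 mul r1: issue@2 deps=(0,0) exec_start@4 write@6
I2 add r2: issue@3 deps=(0,None) exec_start@4 write@6
I3 add r4: issue@4 deps=(1,1) exec_start@6 write@8
I4 add r3: issue@5 deps=(2,3) exec_start@8 write@11
I5 mul r2: issue@6 deps=(1,2) exec_start@6 write@7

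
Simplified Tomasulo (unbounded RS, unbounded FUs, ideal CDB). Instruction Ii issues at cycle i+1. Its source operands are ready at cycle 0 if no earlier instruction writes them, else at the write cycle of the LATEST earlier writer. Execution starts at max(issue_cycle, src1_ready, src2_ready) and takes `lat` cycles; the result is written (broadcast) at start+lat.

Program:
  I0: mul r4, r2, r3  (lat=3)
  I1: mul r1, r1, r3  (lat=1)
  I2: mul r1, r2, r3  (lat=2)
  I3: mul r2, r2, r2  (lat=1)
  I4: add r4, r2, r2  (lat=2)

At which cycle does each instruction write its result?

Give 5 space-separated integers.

Answer: 4 3 5 5 7

Derivation:
I0 mul r4: issue@1 deps=(None,None) exec_start@1 write@4
I1 mul r1: issue@2 deps=(None,None) exec_start@2 write@3
I2 mul r1: issue@3 deps=(None,None) exec_start@3 write@5
I3 mul r2: issue@4 deps=(None,None) exec_start@4 write@5
I4 add r4: issue@5 deps=(3,3) exec_start@5 write@7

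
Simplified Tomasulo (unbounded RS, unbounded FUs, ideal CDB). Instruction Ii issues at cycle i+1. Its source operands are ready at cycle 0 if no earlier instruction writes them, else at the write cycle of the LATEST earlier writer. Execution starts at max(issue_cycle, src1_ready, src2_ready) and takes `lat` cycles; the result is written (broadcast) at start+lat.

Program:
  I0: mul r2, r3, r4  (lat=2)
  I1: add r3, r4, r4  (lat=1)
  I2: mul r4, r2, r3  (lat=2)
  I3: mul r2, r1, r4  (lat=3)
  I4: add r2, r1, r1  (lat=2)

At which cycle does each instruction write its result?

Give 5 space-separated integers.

I0 mul r2: issue@1 deps=(None,None) exec_start@1 write@3
I1 add r3: issue@2 deps=(None,None) exec_start@2 write@3
I2 mul r4: issue@3 deps=(0,1) exec_start@3 write@5
I3 mul r2: issue@4 deps=(None,2) exec_start@5 write@8
I4 add r2: issue@5 deps=(None,None) exec_start@5 write@7

Answer: 3 3 5 8 7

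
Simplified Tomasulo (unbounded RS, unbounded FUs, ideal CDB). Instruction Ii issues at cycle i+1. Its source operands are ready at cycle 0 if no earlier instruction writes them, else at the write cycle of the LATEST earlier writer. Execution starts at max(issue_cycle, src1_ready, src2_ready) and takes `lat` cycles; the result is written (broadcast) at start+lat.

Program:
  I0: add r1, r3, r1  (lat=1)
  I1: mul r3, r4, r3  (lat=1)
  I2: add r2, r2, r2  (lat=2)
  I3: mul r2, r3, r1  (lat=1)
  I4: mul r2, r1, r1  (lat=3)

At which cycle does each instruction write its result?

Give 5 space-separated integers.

Answer: 2 3 5 5 8

Derivation:
I0 add r1: issue@1 deps=(None,None) exec_start@1 write@2
I1 mul r3: issue@2 deps=(None,None) exec_start@2 write@3
I2 add r2: issue@3 deps=(None,None) exec_start@3 write@5
I3 mul r2: issue@4 deps=(1,0) exec_start@4 write@5
I4 mul r2: issue@5 deps=(0,0) exec_start@5 write@8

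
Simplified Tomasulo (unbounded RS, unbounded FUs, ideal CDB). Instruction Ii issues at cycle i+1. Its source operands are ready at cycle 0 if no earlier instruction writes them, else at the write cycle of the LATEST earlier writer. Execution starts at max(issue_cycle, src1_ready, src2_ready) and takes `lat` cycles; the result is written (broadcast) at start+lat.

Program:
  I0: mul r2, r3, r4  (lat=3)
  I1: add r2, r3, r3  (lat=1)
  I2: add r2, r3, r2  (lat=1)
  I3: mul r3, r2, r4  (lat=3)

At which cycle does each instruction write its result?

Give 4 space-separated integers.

Answer: 4 3 4 7

Derivation:
I0 mul r2: issue@1 deps=(None,None) exec_start@1 write@4
I1 add r2: issue@2 deps=(None,None) exec_start@2 write@3
I2 add r2: issue@3 deps=(None,1) exec_start@3 write@4
I3 mul r3: issue@4 deps=(2,None) exec_start@4 write@7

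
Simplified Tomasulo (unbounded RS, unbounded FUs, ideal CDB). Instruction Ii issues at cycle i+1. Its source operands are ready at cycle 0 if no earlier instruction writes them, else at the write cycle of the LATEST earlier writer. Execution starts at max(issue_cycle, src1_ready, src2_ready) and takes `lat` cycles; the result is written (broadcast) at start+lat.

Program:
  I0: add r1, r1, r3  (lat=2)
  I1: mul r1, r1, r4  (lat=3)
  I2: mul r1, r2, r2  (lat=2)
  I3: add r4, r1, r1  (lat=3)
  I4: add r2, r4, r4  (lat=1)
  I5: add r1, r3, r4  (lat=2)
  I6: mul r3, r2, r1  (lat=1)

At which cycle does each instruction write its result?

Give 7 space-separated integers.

Answer: 3 6 5 8 9 10 11

Derivation:
I0 add r1: issue@1 deps=(None,None) exec_start@1 write@3
I1 mul r1: issue@2 deps=(0,None) exec_start@3 write@6
I2 mul r1: issue@3 deps=(None,None) exec_start@3 write@5
I3 add r4: issue@4 deps=(2,2) exec_start@5 write@8
I4 add r2: issue@5 deps=(3,3) exec_start@8 write@9
I5 add r1: issue@6 deps=(None,3) exec_start@8 write@10
I6 mul r3: issue@7 deps=(4,5) exec_start@10 write@11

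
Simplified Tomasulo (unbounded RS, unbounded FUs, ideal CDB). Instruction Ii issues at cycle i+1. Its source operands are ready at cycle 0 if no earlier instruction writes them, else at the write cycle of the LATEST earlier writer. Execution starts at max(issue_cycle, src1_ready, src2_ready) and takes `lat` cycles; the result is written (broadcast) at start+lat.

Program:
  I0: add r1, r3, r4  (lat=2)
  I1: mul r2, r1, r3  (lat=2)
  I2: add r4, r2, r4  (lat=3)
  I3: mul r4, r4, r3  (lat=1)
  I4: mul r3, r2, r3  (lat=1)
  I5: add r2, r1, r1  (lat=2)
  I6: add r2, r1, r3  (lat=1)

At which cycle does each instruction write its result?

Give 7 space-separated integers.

I0 add r1: issue@1 deps=(None,None) exec_start@1 write@3
I1 mul r2: issue@2 deps=(0,None) exec_start@3 write@5
I2 add r4: issue@3 deps=(1,None) exec_start@5 write@8
I3 mul r4: issue@4 deps=(2,None) exec_start@8 write@9
I4 mul r3: issue@5 deps=(1,None) exec_start@5 write@6
I5 add r2: issue@6 deps=(0,0) exec_start@6 write@8
I6 add r2: issue@7 deps=(0,4) exec_start@7 write@8

Answer: 3 5 8 9 6 8 8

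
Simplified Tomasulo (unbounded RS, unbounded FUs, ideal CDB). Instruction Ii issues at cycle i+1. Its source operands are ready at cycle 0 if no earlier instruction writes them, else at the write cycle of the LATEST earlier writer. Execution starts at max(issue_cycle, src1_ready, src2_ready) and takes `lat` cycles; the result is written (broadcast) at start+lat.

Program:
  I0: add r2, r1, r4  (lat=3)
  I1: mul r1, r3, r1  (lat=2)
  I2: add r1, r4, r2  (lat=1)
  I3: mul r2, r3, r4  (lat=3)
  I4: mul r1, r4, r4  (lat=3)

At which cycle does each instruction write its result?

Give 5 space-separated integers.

Answer: 4 4 5 7 8

Derivation:
I0 add r2: issue@1 deps=(None,None) exec_start@1 write@4
I1 mul r1: issue@2 deps=(None,None) exec_start@2 write@4
I2 add r1: issue@3 deps=(None,0) exec_start@4 write@5
I3 mul r2: issue@4 deps=(None,None) exec_start@4 write@7
I4 mul r1: issue@5 deps=(None,None) exec_start@5 write@8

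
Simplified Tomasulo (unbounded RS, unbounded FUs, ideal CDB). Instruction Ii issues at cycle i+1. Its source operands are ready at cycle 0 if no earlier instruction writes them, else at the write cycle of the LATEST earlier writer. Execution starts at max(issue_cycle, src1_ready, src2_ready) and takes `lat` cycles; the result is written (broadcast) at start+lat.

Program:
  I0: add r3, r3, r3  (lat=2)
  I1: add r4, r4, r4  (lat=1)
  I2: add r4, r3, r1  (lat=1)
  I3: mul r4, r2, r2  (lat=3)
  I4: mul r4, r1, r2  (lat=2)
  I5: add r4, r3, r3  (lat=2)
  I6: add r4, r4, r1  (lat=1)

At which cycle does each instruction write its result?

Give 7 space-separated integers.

I0 add r3: issue@1 deps=(None,None) exec_start@1 write@3
I1 add r4: issue@2 deps=(None,None) exec_start@2 write@3
I2 add r4: issue@3 deps=(0,None) exec_start@3 write@4
I3 mul r4: issue@4 deps=(None,None) exec_start@4 write@7
I4 mul r4: issue@5 deps=(None,None) exec_start@5 write@7
I5 add r4: issue@6 deps=(0,0) exec_start@6 write@8
I6 add r4: issue@7 deps=(5,None) exec_start@8 write@9

Answer: 3 3 4 7 7 8 9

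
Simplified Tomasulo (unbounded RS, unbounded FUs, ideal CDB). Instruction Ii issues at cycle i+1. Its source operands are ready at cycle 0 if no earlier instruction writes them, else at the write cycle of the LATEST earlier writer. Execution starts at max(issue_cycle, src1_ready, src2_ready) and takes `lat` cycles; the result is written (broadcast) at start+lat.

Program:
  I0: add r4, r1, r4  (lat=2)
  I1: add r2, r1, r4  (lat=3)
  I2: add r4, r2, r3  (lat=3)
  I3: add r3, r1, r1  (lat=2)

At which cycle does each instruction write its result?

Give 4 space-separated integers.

I0 add r4: issue@1 deps=(None,None) exec_start@1 write@3
I1 add r2: issue@2 deps=(None,0) exec_start@3 write@6
I2 add r4: issue@3 deps=(1,None) exec_start@6 write@9
I3 add r3: issue@4 deps=(None,None) exec_start@4 write@6

Answer: 3 6 9 6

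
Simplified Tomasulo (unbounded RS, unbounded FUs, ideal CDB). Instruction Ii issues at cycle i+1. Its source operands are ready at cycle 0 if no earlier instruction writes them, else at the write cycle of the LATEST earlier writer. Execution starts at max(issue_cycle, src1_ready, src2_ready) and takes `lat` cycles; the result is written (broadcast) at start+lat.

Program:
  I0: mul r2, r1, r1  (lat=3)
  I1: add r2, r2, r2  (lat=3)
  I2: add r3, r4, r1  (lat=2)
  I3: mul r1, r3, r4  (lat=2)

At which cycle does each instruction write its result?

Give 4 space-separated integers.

Answer: 4 7 5 7

Derivation:
I0 mul r2: issue@1 deps=(None,None) exec_start@1 write@4
I1 add r2: issue@2 deps=(0,0) exec_start@4 write@7
I2 add r3: issue@3 deps=(None,None) exec_start@3 write@5
I3 mul r1: issue@4 deps=(2,None) exec_start@5 write@7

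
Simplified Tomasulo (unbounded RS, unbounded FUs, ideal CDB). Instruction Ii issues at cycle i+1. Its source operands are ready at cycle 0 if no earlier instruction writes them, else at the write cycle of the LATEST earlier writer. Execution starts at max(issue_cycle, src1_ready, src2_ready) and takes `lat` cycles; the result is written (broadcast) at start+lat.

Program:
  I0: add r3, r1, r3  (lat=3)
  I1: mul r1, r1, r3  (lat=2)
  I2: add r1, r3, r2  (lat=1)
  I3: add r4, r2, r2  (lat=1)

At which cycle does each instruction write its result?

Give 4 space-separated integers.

Answer: 4 6 5 5

Derivation:
I0 add r3: issue@1 deps=(None,None) exec_start@1 write@4
I1 mul r1: issue@2 deps=(None,0) exec_start@4 write@6
I2 add r1: issue@3 deps=(0,None) exec_start@4 write@5
I3 add r4: issue@4 deps=(None,None) exec_start@4 write@5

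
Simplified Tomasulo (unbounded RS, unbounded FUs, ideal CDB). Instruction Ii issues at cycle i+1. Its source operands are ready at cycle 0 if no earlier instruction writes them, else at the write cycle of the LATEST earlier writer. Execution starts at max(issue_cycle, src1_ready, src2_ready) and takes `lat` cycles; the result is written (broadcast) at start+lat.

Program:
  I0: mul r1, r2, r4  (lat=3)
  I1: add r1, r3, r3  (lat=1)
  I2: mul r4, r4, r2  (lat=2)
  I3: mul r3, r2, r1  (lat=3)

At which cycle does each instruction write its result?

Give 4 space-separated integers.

Answer: 4 3 5 7

Derivation:
I0 mul r1: issue@1 deps=(None,None) exec_start@1 write@4
I1 add r1: issue@2 deps=(None,None) exec_start@2 write@3
I2 mul r4: issue@3 deps=(None,None) exec_start@3 write@5
I3 mul r3: issue@4 deps=(None,1) exec_start@4 write@7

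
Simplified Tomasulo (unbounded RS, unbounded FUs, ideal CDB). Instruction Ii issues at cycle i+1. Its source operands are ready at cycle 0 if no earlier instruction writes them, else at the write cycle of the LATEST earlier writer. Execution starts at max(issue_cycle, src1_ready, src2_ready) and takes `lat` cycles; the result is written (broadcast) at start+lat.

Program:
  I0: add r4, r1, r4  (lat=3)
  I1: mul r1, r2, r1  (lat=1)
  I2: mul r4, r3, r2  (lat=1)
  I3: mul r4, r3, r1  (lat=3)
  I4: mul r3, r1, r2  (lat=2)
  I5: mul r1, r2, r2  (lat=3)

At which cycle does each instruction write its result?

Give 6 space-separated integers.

Answer: 4 3 4 7 7 9

Derivation:
I0 add r4: issue@1 deps=(None,None) exec_start@1 write@4
I1 mul r1: issue@2 deps=(None,None) exec_start@2 write@3
I2 mul r4: issue@3 deps=(None,None) exec_start@3 write@4
I3 mul r4: issue@4 deps=(None,1) exec_start@4 write@7
I4 mul r3: issue@5 deps=(1,None) exec_start@5 write@7
I5 mul r1: issue@6 deps=(None,None) exec_start@6 write@9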